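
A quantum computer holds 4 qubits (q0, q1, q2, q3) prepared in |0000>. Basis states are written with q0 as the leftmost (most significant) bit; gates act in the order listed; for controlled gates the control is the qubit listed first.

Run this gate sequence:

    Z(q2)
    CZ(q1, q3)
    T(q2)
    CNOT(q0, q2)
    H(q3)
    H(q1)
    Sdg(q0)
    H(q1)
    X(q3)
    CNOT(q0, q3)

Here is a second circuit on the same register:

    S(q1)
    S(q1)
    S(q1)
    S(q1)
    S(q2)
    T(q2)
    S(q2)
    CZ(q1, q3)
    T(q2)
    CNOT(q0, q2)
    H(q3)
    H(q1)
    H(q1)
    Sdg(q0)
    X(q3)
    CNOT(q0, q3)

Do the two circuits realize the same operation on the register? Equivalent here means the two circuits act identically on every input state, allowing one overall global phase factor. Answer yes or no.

No — the two circuits implement different unitaries, even allowing a global phase.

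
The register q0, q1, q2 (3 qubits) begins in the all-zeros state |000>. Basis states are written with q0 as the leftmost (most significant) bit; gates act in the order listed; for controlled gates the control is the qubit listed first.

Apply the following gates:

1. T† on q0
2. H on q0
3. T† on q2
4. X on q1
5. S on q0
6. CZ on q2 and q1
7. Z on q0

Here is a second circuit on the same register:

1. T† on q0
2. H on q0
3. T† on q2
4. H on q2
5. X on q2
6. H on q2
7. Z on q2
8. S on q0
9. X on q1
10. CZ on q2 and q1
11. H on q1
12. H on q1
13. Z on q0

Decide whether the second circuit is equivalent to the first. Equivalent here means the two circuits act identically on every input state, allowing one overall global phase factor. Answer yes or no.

Yes: on every input state the two circuits agree up to one overall phase factor.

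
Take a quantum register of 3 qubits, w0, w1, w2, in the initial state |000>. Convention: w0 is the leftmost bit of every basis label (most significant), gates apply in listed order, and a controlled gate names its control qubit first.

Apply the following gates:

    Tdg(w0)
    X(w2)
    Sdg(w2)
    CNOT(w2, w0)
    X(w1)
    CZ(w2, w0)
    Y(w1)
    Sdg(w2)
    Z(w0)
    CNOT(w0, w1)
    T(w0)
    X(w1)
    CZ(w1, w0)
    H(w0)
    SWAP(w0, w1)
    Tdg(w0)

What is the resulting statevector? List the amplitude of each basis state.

After the circuit, the state carries amplitude sqrt(2)*exp(3*I*pi/4)/2 on |001>, -sqrt(2)*exp(3*I*pi/4)/2 on |011>, and 0 on every other basis state.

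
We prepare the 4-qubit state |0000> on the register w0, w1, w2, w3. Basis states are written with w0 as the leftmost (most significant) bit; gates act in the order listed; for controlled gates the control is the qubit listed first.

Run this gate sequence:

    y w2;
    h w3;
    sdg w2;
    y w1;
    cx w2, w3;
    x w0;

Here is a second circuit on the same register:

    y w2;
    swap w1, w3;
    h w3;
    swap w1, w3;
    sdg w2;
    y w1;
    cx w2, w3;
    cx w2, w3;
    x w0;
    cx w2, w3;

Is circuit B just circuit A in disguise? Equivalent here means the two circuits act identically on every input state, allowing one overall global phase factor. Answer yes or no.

No, they are not equivalent — no single phase factor reconciles the two unitaries.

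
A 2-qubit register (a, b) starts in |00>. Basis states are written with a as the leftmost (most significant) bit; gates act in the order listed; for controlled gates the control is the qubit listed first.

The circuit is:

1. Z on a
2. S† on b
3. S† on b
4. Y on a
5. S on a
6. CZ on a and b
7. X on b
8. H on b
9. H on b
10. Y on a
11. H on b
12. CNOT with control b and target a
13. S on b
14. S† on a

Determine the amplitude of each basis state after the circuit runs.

The final amplitudes are sqrt(2)*I/2 on |00>, 0 on |01>, 0 on |10>, -sqrt(2)*I/2 on |11>. Key observation: steps 8-9 multiply out to the identity, so the circuit reduces to the remaining gates.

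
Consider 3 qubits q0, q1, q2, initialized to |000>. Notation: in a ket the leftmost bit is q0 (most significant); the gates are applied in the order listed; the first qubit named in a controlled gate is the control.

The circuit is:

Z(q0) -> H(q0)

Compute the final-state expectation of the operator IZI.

In the final state, IZI has expectation 1.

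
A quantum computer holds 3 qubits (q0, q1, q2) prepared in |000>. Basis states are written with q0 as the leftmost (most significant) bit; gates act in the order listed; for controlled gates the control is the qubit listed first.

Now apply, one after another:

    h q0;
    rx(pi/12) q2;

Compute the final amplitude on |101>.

|101> carries amplitude -I*sqrt(2*sqrt(2) + 4)/8 + I*sqrt(12 - 6*sqrt(2))/8 in the final state.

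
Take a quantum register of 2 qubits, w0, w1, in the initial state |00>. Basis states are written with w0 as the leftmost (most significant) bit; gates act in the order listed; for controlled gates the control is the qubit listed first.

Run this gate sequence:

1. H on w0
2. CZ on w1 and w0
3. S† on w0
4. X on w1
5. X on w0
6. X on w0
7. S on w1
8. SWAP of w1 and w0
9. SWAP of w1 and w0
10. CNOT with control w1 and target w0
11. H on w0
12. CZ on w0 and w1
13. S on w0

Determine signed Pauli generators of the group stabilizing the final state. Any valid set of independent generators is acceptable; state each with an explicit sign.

The final state is stabilized by the group generated by -XI, -IZ; other independent generating sets are equally valid. Key observation: the block from step 5 through step 6 cancels to the identity and can be dropped.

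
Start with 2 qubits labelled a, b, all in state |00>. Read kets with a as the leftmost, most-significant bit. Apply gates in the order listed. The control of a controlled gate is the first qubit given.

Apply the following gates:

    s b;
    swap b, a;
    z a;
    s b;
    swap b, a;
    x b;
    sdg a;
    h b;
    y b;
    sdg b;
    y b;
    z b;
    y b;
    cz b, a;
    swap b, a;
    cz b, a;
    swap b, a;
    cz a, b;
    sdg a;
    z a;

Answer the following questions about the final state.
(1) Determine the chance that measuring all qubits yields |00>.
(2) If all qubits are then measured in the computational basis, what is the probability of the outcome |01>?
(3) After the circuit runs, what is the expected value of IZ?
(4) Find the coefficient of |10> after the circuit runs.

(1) Outcome |00> occurs with probability 1/2.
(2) The probability of measuring |01> is 1/2.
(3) The observable IZ averages to 0.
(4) The amplitude on |10> is 0.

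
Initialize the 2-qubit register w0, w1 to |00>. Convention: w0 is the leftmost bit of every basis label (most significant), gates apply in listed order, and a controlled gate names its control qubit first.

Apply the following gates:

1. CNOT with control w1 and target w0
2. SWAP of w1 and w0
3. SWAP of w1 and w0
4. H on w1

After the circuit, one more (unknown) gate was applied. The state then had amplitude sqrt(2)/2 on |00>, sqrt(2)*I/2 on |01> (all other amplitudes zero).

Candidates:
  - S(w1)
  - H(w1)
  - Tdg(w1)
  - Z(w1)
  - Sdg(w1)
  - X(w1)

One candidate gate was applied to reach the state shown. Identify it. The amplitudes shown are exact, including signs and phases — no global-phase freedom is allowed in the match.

It was S(w1) that produced the state shown. Key observation: steps 2-3 multiply out to the identity, so the circuit reduces to the remaining gates.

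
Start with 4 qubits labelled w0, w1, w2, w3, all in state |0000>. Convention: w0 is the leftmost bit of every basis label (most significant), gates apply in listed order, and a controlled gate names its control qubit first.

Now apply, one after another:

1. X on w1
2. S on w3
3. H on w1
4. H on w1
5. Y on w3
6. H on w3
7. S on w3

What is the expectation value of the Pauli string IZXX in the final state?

In the final state, IZXX has expectation 0. Key observation: gates 3-4 undo each other exactly, leaving only the rest of the circuit to track.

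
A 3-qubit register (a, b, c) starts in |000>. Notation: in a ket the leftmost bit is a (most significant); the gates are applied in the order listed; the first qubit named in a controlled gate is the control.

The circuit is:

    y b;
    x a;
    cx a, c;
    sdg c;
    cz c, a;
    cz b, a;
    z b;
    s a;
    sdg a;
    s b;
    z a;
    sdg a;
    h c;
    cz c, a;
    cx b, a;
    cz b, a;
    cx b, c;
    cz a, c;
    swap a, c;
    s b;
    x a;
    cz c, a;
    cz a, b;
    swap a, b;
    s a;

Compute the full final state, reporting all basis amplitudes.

The resulting statevector has amplitude -sqrt(2)/2 on |100>, sqrt(2)/2 on |110>, and 0 on every other basis state.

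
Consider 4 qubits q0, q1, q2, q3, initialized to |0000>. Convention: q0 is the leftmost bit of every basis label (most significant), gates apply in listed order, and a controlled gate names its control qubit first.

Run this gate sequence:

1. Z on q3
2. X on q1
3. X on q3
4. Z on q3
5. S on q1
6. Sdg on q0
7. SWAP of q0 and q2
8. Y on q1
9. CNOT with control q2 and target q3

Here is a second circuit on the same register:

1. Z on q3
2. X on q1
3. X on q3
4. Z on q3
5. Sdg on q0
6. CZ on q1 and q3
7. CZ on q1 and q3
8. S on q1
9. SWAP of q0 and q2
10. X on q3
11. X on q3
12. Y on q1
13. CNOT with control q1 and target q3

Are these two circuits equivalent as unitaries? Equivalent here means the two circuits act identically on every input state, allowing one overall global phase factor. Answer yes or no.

No, they are not equivalent — no single phase factor reconciles the two unitaries.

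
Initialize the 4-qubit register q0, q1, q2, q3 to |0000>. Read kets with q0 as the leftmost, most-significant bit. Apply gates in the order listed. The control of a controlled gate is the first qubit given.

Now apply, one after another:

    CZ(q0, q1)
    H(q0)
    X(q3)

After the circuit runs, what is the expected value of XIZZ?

The observable XIZZ averages to -1.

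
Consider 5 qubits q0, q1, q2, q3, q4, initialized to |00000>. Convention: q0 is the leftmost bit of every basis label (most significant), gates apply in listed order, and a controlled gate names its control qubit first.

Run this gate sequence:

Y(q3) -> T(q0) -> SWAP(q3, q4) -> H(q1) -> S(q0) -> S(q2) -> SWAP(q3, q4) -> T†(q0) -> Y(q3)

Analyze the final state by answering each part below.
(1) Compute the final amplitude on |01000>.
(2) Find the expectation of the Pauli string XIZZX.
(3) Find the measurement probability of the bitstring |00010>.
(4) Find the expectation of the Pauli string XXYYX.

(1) The amplitude on |01000> is sqrt(2)/2.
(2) The observable XIZZX averages to 0.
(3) A full measurement returns |00010> with probability 0.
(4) The observable XXYYX averages to 0.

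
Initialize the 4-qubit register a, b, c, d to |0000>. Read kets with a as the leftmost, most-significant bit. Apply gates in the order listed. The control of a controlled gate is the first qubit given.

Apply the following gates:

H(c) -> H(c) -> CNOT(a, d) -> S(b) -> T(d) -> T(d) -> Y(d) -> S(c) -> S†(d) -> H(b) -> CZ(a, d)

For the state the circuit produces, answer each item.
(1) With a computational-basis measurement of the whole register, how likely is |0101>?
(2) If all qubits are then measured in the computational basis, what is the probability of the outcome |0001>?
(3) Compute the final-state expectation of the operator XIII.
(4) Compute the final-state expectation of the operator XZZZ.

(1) The probability of measuring |0101> is 1/2. Key observation: the block from step 1 through step 2 cancels to the identity and can be dropped.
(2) The probability of measuring |0001> is 1/2.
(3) In the final state, XIII has expectation 0.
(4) In the final state, XZZZ has expectation 0.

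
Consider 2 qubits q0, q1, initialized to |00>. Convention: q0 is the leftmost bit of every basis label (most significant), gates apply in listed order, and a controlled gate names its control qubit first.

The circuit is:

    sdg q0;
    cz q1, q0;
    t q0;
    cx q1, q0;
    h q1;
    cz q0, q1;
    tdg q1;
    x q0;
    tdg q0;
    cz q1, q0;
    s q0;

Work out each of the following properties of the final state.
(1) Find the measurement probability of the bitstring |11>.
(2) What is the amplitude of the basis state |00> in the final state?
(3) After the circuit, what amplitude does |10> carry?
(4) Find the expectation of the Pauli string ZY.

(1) The probability of measuring |11> is 1/2.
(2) |00> carries amplitude 0 in the final state.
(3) The final state's coefficient on |10> equals sqrt(2)*exp(I*pi/4)/2.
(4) The expectation value of ZY is -sqrt(2)/2.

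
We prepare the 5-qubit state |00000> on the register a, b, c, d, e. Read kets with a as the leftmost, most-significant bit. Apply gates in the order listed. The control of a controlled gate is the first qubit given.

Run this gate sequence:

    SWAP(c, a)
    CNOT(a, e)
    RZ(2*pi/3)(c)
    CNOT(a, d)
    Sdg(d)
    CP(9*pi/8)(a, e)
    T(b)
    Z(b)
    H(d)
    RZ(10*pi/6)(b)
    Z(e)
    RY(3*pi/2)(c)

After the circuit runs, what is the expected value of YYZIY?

The observable YYZIY averages to 0.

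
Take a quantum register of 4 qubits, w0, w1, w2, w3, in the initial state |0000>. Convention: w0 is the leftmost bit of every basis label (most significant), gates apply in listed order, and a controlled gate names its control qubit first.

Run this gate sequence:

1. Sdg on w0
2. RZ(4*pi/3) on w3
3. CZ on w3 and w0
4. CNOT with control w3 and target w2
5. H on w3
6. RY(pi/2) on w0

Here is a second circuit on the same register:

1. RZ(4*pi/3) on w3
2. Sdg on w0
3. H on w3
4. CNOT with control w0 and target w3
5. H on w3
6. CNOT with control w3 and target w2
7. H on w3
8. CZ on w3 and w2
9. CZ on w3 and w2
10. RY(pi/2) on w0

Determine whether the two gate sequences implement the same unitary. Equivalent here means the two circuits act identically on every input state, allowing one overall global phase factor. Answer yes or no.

Yes, they are equivalent — the unitaries differ by at most a global phase.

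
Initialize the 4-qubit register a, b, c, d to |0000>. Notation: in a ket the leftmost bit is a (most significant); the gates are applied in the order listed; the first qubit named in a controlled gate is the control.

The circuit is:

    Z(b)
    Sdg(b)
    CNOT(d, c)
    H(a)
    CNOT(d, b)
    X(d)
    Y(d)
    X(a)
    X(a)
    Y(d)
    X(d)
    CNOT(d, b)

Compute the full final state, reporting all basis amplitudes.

After the circuit, the state carries amplitude sqrt(2)/2 on |0000>, sqrt(2)/2 on |1000>, and 0 on every other basis state. Key observation: gates 5-12 undo each other exactly, leaving only the rest of the circuit to track.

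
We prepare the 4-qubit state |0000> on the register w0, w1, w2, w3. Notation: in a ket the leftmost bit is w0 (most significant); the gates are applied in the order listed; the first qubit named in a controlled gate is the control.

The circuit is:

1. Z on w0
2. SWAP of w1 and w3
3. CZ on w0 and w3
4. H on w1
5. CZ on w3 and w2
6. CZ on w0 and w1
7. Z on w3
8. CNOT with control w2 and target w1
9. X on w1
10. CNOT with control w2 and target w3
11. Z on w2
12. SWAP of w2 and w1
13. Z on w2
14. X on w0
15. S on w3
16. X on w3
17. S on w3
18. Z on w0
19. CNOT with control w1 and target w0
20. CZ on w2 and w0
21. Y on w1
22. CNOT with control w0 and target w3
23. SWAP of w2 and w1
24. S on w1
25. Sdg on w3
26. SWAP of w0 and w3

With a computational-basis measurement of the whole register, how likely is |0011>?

A full measurement returns |0011> with probability 1/2.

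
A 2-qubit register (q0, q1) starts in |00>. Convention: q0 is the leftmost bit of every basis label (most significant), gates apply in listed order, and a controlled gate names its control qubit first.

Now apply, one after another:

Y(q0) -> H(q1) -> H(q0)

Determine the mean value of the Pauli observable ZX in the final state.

The expectation value of ZX is 0.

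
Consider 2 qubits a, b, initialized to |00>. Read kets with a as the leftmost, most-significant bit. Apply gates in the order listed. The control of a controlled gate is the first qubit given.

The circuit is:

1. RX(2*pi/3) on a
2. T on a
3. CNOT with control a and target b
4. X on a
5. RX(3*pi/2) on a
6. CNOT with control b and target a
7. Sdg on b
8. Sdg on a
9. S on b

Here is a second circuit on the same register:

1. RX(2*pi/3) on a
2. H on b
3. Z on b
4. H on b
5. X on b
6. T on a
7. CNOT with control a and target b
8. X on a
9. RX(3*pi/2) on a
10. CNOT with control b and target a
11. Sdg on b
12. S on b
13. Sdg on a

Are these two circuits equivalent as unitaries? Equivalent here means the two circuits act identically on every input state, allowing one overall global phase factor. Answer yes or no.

Yes — the two circuits implement the same unitary up to a global phase.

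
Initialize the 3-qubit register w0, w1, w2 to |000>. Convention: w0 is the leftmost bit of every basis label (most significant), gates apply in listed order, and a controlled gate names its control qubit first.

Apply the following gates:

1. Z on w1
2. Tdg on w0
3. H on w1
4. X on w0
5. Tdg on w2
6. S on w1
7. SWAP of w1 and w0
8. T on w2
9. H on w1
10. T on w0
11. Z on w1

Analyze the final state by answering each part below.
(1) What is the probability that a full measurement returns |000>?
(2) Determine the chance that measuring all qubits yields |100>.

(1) Outcome |000> occurs with probability 1/4.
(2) A full measurement returns |100> with probability 1/4.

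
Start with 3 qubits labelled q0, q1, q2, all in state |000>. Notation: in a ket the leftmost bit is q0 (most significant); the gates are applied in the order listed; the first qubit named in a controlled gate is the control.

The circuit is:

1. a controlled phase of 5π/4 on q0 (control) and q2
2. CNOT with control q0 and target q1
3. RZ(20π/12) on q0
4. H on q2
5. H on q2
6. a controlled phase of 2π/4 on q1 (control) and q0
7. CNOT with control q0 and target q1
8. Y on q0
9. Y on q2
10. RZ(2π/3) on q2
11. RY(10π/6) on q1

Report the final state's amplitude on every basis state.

The final amplitudes are -sqrt(3)*I/2 on |101>, I/2 on |111>, and 0 on every other basis state.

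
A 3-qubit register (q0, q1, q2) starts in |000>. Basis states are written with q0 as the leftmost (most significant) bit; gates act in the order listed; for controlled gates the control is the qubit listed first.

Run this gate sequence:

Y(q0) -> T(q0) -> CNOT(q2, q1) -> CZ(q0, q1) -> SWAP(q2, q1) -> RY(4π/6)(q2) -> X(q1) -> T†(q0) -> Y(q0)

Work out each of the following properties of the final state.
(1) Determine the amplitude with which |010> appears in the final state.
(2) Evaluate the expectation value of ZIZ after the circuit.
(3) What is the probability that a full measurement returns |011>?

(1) |010> carries amplitude 1/2 in the final state.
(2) The observable ZIZ averages to -1/2.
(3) Outcome |011> occurs with probability 3/4.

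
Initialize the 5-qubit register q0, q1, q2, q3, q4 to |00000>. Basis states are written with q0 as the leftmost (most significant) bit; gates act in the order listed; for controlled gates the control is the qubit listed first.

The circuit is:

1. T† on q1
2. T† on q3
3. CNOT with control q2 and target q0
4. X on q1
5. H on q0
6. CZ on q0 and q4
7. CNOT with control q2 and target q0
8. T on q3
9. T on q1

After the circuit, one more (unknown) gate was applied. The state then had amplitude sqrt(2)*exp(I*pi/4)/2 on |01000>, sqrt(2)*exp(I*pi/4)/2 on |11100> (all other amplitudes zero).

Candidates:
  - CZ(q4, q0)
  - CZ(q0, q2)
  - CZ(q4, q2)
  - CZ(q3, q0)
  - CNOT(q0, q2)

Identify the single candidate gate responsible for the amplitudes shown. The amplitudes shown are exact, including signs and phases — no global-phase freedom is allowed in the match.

The applied gate was CNOT(q0, q2).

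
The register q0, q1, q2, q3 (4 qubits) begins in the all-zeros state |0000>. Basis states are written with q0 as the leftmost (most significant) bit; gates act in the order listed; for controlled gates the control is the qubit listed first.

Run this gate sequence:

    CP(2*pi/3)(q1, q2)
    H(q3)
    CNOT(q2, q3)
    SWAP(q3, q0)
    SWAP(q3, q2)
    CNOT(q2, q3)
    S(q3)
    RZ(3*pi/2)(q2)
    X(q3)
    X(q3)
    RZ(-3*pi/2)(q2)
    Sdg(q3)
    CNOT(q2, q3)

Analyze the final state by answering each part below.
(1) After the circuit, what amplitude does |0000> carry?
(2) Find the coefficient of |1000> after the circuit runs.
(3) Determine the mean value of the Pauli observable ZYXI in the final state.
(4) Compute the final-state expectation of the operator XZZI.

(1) |0000> carries amplitude sqrt(2)/2 in the final state. Key observation: gates 6-13 undo each other exactly, leaving only the rest of the circuit to track.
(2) The final state's coefficient on |1000> equals sqrt(2)/2.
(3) In the final state, ZYXI has expectation 0.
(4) The observable XZZI averages to 1.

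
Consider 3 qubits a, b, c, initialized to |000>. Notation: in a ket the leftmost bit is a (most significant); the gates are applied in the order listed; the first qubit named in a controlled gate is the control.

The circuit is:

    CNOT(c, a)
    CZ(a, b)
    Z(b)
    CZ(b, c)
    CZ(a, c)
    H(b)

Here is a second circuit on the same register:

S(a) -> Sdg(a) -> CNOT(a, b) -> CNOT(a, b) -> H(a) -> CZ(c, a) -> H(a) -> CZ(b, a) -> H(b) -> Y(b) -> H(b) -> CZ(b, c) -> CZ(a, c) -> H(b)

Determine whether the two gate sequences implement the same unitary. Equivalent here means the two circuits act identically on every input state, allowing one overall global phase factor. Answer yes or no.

No: there is an input state on which the two circuits produce genuinely different outputs (not merely differing by a phase).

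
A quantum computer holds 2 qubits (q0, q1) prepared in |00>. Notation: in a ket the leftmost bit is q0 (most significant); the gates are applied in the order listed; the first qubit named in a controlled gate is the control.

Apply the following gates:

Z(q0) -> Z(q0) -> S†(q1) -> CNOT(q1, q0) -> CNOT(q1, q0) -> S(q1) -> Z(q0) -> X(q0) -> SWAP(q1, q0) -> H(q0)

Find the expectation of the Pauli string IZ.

In the final state, IZ has expectation -1. Key observation: steps 2-7 multiply out to the identity, so the circuit reduces to the remaining gates.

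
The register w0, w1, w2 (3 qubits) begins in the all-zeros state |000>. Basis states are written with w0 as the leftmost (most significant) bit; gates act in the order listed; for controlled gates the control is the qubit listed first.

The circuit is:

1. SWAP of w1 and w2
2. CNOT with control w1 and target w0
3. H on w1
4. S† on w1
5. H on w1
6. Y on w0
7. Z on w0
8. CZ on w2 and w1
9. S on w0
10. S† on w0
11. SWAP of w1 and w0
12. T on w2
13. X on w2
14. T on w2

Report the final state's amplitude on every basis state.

The final amplitudes are (-1 - I)*exp(I*pi/4)/2 on |011>, sqrt(2)/2 on |111>, and 0 on every other basis state. Key observation: steps 9-10 multiply out to the identity, so the circuit reduces to the remaining gates.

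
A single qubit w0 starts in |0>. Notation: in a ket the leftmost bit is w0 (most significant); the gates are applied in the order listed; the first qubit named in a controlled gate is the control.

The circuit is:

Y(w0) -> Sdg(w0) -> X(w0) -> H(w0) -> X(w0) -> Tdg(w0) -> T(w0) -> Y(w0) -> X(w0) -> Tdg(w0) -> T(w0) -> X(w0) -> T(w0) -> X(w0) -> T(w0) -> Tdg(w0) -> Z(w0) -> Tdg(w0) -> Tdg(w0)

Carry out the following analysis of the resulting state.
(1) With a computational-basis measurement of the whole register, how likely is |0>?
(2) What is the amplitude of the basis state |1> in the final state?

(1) A full measurement returns |0> with probability 1/2. Key observation: gates 9-12 undo each other exactly, leaving only the rest of the circuit to track.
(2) The amplitude on |1> is sqrt(2)/2.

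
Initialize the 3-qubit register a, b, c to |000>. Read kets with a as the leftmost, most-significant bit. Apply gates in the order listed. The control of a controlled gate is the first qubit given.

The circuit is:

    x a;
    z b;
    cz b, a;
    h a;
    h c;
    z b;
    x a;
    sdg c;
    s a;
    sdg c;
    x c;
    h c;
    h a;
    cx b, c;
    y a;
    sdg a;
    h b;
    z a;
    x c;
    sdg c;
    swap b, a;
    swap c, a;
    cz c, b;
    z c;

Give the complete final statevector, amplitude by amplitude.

The resulting statevector has amplitude sqrt(2)*(1 - I)/4 on |000>, sqrt(2)*(-1 + I)/4 on |001>, sqrt(2)*(-1 + I)/4 on |010>, sqrt(2)*(-1 + I)/4 on |011>, 0 on |100>, 0 on |101>, 0 on |110>, 0 on |111>.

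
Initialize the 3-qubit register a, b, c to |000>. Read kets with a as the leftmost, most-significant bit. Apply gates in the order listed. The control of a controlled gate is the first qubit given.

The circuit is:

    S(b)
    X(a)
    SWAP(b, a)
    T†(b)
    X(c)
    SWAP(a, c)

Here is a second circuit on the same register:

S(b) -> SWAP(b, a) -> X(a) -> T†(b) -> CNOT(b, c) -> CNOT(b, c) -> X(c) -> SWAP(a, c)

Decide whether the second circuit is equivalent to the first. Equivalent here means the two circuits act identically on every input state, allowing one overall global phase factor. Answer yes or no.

No, they are not equivalent — no single phase factor reconciles the two unitaries.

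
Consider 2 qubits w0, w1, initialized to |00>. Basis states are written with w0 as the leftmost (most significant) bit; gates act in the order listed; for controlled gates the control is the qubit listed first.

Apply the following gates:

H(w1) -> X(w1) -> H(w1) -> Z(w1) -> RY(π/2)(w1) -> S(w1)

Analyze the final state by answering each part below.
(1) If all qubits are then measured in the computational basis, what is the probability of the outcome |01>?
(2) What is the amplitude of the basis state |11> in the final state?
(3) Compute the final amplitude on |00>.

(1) A full measurement returns |01> with probability 1/2.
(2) The amplitude on |11> is 0.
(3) The final state's coefficient on |00> equals sqrt(2)/2.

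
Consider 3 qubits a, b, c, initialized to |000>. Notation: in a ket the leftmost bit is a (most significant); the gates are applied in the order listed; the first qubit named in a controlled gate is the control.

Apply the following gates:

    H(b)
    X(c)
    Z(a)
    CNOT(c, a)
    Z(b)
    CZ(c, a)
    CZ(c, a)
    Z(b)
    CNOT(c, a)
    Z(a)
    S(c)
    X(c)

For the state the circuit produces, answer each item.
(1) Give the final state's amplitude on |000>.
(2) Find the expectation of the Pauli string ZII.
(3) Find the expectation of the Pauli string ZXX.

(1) The amplitude on |000> is sqrt(2)*I/2. Key observation: the block from step 3 through step 10 cancels to the identity and can be dropped.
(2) The expectation value of ZII is 1.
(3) In the final state, ZXX has expectation 0.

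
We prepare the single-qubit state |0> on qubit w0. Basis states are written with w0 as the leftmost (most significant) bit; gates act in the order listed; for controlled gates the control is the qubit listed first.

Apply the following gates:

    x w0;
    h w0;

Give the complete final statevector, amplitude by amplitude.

The resulting statevector has amplitude sqrt(2)/2 on |0>, -sqrt(2)/2 on |1>.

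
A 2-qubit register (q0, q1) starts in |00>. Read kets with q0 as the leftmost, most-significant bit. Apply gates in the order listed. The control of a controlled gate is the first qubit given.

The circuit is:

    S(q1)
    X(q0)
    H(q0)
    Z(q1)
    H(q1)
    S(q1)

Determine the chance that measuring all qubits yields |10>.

A full measurement returns |10> with probability 1/4.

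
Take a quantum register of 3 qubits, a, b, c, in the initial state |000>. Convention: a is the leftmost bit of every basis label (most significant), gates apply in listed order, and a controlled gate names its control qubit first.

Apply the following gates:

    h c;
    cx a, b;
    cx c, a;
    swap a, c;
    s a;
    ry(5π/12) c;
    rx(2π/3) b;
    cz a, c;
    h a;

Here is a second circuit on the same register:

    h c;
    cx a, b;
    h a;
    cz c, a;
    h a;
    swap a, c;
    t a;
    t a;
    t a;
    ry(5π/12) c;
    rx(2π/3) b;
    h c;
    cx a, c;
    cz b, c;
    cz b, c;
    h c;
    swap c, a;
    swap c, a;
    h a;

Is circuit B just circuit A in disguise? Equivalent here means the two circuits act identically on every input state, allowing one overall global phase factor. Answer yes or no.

No: there is an input state on which the two circuits produce genuinely different outputs (not merely differing by a phase).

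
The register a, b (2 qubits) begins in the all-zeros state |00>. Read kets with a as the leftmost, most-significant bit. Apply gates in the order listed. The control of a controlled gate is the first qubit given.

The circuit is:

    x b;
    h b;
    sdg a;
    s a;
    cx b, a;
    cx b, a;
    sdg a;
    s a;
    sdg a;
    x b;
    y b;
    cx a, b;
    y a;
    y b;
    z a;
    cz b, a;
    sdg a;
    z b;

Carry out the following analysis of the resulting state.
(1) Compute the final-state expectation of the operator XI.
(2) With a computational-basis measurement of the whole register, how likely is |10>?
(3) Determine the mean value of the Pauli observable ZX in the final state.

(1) The observable XI averages to 0. Key observation: gates 3-8 undo each other exactly, leaving only the rest of the circuit to track.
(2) A full measurement returns |10> with probability 1/2.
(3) The observable ZX averages to 1.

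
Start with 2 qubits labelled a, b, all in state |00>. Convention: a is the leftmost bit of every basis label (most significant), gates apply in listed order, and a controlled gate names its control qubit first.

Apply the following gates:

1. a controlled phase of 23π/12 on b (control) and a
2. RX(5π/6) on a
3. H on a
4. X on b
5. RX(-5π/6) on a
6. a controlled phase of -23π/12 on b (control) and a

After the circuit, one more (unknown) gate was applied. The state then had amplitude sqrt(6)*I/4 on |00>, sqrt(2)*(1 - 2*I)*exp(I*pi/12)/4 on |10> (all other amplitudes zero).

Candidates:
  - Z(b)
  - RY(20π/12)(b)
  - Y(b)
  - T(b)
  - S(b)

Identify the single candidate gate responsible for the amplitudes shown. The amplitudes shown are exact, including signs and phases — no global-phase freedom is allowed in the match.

The applied gate was Y(b).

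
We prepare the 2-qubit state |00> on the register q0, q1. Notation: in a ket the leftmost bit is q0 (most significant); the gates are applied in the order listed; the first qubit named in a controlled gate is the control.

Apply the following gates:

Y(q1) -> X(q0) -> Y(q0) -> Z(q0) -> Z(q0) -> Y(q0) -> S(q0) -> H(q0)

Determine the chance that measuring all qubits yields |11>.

The probability of measuring |11> is 1/2.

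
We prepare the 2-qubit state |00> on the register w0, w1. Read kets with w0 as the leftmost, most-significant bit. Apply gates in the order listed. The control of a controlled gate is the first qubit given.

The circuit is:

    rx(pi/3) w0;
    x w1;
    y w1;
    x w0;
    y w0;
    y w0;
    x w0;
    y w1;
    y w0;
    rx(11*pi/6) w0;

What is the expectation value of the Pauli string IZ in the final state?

The expectation value of IZ is -1.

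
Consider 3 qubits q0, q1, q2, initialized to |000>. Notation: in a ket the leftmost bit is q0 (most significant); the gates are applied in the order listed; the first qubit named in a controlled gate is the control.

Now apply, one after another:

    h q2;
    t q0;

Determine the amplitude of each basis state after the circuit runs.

The final amplitudes are sqrt(2)/2 on |000>, sqrt(2)/2 on |001>, and 0 on every other basis state.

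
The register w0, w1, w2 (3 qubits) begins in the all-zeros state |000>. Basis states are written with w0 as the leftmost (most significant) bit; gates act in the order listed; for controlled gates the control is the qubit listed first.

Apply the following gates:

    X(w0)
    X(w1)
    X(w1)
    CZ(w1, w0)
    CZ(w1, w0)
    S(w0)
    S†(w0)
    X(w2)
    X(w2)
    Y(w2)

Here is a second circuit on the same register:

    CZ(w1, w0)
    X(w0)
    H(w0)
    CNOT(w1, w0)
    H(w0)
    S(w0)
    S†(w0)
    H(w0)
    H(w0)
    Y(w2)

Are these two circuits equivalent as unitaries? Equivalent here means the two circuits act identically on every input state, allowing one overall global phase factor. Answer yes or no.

No — the two circuits implement different unitaries, even allowing a global phase.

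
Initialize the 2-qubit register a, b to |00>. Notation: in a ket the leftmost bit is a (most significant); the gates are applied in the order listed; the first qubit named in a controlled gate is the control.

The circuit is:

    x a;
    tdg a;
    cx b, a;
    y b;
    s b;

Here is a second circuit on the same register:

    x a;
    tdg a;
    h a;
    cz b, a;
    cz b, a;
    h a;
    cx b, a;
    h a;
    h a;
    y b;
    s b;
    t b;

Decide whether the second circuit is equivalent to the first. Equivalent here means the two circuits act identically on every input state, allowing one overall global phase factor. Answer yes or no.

No — the two circuits implement different unitaries, even allowing a global phase.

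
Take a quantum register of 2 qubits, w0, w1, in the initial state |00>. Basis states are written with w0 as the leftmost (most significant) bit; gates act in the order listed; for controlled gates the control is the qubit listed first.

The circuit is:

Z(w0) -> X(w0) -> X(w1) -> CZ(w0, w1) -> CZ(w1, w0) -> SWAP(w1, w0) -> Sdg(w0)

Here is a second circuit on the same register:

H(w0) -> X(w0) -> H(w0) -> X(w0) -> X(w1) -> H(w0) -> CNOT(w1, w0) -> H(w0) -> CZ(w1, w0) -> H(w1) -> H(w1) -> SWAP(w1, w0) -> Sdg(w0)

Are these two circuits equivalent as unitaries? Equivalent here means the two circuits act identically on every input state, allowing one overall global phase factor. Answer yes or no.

Yes, they are equivalent — the unitaries differ by at most a global phase.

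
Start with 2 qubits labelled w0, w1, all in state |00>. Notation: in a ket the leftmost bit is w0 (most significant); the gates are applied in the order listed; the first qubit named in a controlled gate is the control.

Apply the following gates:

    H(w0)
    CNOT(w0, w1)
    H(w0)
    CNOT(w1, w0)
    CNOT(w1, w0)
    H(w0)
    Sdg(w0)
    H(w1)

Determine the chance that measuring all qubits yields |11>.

The probability of measuring |11> is 1/4.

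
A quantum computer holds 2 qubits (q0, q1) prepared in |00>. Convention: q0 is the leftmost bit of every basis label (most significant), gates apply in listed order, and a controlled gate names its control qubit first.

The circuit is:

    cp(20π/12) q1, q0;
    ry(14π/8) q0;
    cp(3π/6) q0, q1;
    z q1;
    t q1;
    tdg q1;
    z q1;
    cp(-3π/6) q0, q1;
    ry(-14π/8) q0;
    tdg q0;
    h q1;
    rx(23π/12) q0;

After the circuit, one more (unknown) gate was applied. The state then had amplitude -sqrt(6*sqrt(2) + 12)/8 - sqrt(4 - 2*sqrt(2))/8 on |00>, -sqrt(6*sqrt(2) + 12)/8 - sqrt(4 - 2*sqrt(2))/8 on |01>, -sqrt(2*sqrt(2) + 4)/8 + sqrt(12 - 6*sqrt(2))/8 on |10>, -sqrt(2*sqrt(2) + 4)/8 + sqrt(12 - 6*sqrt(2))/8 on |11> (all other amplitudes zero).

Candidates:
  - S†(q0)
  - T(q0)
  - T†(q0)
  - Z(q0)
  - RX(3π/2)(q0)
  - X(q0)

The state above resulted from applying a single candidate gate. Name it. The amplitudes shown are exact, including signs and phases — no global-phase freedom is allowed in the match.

The unique candidate consistent with the amplitudes is S†(q0). Key observation: steps 2-9 multiply out to the identity, so the circuit reduces to the remaining gates.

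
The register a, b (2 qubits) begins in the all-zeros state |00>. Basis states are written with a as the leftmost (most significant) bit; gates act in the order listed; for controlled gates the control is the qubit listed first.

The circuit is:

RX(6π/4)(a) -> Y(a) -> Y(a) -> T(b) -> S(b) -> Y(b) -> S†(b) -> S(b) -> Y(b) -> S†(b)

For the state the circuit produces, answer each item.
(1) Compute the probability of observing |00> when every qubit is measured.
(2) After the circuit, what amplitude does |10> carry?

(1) A full measurement returns |00> with probability 1/2. Key observation: steps 5-10 multiply out to the identity, so the circuit reduces to the remaining gates.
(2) The amplitude on |10> is -sqrt(2)*I/2.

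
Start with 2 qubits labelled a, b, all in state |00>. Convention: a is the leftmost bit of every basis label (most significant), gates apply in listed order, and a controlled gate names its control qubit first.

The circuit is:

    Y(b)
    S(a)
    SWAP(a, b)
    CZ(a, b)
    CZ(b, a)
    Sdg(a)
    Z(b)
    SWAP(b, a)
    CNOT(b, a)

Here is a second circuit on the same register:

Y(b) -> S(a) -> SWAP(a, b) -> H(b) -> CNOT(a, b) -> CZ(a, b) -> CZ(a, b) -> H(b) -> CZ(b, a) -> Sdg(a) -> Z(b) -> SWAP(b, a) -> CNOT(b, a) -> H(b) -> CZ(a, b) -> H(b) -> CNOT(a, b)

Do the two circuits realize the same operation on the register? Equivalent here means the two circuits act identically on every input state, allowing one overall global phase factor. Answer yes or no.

Yes, they are equivalent — the unitaries differ by at most a global phase.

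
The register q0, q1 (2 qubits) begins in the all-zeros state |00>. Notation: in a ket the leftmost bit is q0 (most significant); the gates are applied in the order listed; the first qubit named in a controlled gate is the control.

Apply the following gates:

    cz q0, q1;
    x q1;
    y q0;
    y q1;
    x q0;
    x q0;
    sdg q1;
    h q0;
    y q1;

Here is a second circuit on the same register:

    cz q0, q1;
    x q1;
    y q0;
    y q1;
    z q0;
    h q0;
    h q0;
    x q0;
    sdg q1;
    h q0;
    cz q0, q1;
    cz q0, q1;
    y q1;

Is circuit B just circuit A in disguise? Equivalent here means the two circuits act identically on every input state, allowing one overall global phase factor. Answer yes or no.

No, they are not equivalent — no single phase factor reconciles the two unitaries.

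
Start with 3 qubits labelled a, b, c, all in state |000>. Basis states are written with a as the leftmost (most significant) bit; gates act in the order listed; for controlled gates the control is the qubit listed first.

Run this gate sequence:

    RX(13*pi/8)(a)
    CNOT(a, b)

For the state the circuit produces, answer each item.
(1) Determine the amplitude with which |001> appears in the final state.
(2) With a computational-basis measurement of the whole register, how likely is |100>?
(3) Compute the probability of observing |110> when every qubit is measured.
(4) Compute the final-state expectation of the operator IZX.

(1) |001> carries amplitude 0 in the final state.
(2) A full measurement returns |100> with probability 0.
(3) A full measurement returns |110> with probability sin(3*pi/16)**2.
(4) The expectation value of IZX is 0.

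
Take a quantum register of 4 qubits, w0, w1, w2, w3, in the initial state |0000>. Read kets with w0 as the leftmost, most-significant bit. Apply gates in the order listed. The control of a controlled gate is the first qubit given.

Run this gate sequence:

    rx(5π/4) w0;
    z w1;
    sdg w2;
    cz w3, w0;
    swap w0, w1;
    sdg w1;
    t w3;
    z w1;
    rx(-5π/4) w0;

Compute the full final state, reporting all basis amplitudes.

The final amplitudes are 1/2 - sqrt(2)/4 on |0000>, -sqrt(2)/4 on |0100>, -sqrt(2)*I/4 on |1000>, I*(sqrt(2) + 2)/4 on |1100>, and 0 on every other basis state.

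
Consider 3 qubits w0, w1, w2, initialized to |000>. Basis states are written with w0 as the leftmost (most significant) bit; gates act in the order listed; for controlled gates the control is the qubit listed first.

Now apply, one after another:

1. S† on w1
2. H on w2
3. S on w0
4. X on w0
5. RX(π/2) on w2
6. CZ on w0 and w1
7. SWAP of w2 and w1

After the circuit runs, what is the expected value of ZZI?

In the final state, ZZI has expectation 0.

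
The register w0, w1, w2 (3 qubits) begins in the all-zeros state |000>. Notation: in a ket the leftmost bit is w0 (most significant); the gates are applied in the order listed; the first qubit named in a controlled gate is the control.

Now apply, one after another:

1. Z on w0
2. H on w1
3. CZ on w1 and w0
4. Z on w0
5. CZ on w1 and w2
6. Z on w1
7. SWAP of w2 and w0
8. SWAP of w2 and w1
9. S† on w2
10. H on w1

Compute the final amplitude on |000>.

|000> carries amplitude 1/2 in the final state.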